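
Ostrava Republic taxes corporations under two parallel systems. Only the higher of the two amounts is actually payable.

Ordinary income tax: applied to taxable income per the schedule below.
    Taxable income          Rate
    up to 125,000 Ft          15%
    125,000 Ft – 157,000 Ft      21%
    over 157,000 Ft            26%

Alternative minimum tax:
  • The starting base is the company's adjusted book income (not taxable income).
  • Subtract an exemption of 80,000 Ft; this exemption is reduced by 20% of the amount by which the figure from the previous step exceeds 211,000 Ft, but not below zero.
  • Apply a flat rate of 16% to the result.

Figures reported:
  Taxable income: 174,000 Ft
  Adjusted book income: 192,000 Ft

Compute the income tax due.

Alternative minimum tax:
  Base (adjusted book income): 192,000 Ft
  Exemption: 192,000 Ft ≤ 211,000 Ft, so full 80,000 Ft applies
  Base: 192,000 Ft − 80,000 Ft = 112,000 Ft
  112,000 Ft × 16% = 17,920 Ft

Ordinary income tax:
  125,000 Ft × 15% = 18,750 Ft
  32,000 Ft × 21% = 6,720 Ft
  17,000 Ft × 26% = 4,420 Ft
  → 29,890 Ft

29,890 Ft > 17,920 Ft, so the ordinary income tax governs.

29,890 Ft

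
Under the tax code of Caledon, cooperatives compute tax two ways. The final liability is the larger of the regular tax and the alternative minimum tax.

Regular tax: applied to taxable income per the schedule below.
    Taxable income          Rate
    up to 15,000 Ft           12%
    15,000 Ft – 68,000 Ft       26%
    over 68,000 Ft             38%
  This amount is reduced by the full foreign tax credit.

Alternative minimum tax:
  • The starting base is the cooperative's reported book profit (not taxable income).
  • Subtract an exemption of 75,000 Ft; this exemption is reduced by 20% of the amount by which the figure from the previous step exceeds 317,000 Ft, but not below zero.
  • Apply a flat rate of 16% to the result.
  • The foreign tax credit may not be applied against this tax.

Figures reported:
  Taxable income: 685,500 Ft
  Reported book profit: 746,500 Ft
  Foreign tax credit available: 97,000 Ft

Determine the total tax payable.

153,230 Ft

Regular tax:
  15,000 Ft × 12% = 1,800 Ft
  53,000 Ft × 26% = 13,780 Ft
  617,500 Ft × 38% = 234,650 Ft
  → 250,230 Ft
  Less foreign tax credit 97,000 Ft → 153,230 Ft

Alternative minimum tax:
  Base (reported book profit): 746,500 Ft
  Exemption: 20% × (746,500 Ft − 317,000 Ft) = 85,900 Ft ≥ 75,000 Ft, so the exemption is fully phased out
  Base: 746,500 Ft − 0 Ft = 746,500 Ft
  746,500 Ft × 16% = 119,440 Ft

153,230 Ft > 119,440 Ft, so the regular tax governs.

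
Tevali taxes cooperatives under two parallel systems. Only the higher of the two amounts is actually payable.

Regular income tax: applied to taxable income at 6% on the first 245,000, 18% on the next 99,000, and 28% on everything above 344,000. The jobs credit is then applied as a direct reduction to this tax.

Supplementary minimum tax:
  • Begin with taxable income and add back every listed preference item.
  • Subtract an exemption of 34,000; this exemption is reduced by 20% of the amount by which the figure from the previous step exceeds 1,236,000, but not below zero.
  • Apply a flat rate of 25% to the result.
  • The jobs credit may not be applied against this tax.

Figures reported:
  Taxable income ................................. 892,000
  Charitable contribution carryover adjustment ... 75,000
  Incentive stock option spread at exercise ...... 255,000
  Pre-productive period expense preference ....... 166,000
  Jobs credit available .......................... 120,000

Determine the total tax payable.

346,100

Regular income tax:
  245,000 × 6% = 14,700
  99,000 × 18% = 17,820
  548,000 × 28% = 153,440
  → 185,960
  Less jobs credit 120,000 → 65,960

Supplementary minimum tax:
  Adjusted income: 892,000 + 75,000 + 255,000 + 166,000 = 1,388,000
  Exemption: 34,000 − 20% × (1,388,000 − 1,236,000) = 34,000 − 30,400 = 3,600
  Base: 1,388,000 − 3,600 = 1,384,400
  1,384,400 × 25% = 346,100

346,100 > 65,960, so the supplementary minimum tax is the binding amount.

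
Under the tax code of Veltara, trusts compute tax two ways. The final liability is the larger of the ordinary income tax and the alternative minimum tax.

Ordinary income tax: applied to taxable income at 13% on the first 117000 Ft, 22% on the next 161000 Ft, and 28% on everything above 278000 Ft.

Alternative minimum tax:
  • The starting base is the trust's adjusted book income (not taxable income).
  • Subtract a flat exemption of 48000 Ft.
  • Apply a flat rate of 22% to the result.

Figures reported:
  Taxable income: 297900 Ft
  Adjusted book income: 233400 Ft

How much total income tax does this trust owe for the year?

56202 Ft

Alternative minimum tax:
  Base (adjusted book income): 233400 Ft
  Less exemption 48000 Ft → base 185400 Ft
  185400 Ft × 22% = 40788 Ft

Ordinary income tax:
  117000 Ft × 13% = 15210 Ft
  161000 Ft × 22% = 35420 Ft
  19900 Ft × 28% = 5572 Ft
  → 56202 Ft

56202 Ft > 40788 Ft, so the ordinary income tax governs.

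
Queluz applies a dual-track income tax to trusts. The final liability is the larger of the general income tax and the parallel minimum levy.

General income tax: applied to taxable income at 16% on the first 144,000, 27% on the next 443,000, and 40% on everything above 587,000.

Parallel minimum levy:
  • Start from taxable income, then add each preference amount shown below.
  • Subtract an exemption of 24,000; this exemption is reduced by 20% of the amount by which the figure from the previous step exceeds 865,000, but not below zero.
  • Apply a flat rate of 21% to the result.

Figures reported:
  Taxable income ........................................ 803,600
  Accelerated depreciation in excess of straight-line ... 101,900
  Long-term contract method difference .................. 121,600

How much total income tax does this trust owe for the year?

229,290

General income tax:
  144,000 × 16% = 23,040
  443,000 × 27% = 119,610
  216,600 × 40% = 86,640
  → 229,290

Parallel minimum levy:
  Adjusted income: 803,600 + 101,900 + 121,600 = 1,027,100
  Exemption: 20% × (1,027,100 − 865,000) = 32,420 ≥ 24,000, so the exemption is fully phased out
  Base: 1,027,100 − 0 = 1,027,100
  1,027,100 × 21% = 215,691

229,290 > 215,691, so the general income tax governs.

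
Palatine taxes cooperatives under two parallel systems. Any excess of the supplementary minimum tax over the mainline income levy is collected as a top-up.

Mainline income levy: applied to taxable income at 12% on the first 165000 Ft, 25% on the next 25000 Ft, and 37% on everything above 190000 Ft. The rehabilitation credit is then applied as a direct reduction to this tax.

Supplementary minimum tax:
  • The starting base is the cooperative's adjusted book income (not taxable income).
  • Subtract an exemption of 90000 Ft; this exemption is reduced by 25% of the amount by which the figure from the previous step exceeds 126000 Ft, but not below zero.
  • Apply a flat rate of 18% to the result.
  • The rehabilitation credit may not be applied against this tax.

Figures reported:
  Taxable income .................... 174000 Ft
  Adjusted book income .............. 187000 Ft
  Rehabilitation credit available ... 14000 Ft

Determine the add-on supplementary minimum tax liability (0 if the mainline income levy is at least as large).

12155 Ft

Mainline income levy:
  165000 Ft × 12% = 19800 Ft
  9000 Ft × 25% = 2250 Ft
  → 22050 Ft
  Less rehabilitation credit 14000 Ft → 8050 Ft

Supplementary minimum tax:
  Base (adjusted book income): 187000 Ft
  Exemption: 90000 Ft − 25% × (187000 Ft − 126000 Ft) = 90000 Ft − 15250 Ft = 74750 Ft
  Base: 187000 Ft − 74750 Ft = 112250 Ft
  112250 Ft × 18% = 20205 Ft

Excess of supplementary minimum tax over mainline income levy: 20205 Ft − 8050 Ft = 12155 Ft.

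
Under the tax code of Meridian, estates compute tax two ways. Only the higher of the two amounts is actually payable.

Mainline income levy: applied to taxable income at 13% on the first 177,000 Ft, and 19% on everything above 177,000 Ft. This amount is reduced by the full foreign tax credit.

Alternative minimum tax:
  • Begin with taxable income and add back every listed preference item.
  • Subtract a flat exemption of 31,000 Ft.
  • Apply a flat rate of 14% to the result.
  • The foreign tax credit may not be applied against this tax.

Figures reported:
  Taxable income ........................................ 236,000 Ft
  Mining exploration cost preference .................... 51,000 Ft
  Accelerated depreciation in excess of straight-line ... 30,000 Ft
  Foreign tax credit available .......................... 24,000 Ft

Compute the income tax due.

40,040 Ft

Alternative minimum tax:
  Adjusted income: 236,000 Ft + 51,000 Ft + 30,000 Ft = 317,000 Ft
  Less exemption 31,000 Ft → base 286,000 Ft
  286,000 Ft × 14% = 40,040 Ft

Mainline income levy:
  177,000 Ft × 13% = 23,010 Ft
  59,000 Ft × 19% = 11,210 Ft
  → 34,220 Ft
  Less foreign tax credit 24,000 Ft → 10,220 Ft

40,040 Ft > 10,220 Ft, so the alternative minimum tax is the binding amount.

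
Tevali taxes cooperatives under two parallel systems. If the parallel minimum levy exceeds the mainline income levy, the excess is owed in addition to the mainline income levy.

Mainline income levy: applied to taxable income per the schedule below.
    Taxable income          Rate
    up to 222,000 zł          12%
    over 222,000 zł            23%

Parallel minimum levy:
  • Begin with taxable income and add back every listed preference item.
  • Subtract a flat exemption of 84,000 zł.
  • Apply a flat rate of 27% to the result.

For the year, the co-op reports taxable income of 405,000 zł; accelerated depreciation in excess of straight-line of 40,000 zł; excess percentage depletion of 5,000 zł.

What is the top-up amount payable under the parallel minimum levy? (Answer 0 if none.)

Mainline income levy:
  222,000 zł × 12% = 26,640 zł
  183,000 zł × 23% = 42,090 zł
  → 68,730 zł

Parallel minimum levy:
  Adjusted income: 405,000 zł + 40,000 zł + 5,000 zł = 450,000 zł
  Less exemption 84,000 zł → base 366,000 zł
  366,000 zł × 27% = 98,820 zł

Excess of parallel minimum levy over mainline income levy: 98,820 zł − 68,730 zł = 30,090 zł.

30,090 zł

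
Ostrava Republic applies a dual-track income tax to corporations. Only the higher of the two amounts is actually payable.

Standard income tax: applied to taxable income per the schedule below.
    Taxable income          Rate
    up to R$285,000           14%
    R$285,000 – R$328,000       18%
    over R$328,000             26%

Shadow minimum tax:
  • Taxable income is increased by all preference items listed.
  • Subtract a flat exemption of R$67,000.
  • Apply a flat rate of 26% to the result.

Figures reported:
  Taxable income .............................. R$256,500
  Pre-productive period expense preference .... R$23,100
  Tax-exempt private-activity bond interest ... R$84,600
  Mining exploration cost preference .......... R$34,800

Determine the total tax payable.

R$86,320

Standard income tax:
  R$256,500 × 14% = R$35,910

Shadow minimum tax:
  Adjusted income: R$256,500 + R$23,100 + R$84,600 + R$34,800 = R$399,000
  Less exemption R$67,000 → base R$332,000
  R$332,000 × 26% = R$86,320

R$86,320 > R$35,910, so the shadow minimum tax is the binding amount.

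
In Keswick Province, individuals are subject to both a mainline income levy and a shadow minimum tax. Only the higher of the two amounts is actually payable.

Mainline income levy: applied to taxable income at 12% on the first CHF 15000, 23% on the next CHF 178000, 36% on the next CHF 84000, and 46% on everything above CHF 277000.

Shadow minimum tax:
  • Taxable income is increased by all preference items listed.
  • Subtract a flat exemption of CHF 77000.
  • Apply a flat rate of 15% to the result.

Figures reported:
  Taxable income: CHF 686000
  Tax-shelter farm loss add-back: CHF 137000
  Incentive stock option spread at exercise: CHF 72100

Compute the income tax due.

Mainline income levy:
  CHF 15000 × 12% = CHF 1800
  CHF 178000 × 23% = CHF 40940
  CHF 84000 × 36% = CHF 30240
  CHF 409000 × 46% = CHF 188140
  → CHF 261120

Shadow minimum tax:
  Adjusted income: CHF 686000 + CHF 137000 + CHF 72100 = CHF 895100
  Less exemption CHF 77000 → base CHF 818100
  CHF 818100 × 15% = CHF 122715

CHF 261120 > CHF 122715, so the mainline income levy governs.

CHF 261120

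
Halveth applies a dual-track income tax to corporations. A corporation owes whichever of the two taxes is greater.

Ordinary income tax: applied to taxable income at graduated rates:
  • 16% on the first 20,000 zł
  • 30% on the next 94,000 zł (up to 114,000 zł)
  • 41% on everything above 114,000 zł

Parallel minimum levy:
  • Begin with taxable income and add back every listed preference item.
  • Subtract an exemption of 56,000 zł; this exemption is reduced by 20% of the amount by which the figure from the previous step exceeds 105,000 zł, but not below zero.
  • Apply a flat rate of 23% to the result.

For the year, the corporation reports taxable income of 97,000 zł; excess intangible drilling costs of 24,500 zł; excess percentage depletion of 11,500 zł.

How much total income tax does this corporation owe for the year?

26,300 zł

Parallel minimum levy:
  Adjusted income: 97,000 zł + 24,500 zł + 11,500 zł = 133,000 zł
  Exemption: 56,000 zł − 20% × (133,000 zł − 105,000 zł) = 56,000 zł − 5,600 zł = 50,400 zł
  Base: 133,000 zł − 50,400 zł = 82,600 zł
  82,600 zł × 23% = 18,998 zł

Ordinary income tax:
  20,000 zł × 16% = 3,200 zł
  77,000 zł × 30% = 23,100 zł
  → 26,300 zł

26,300 zł > 18,998 zł, so the ordinary income tax governs.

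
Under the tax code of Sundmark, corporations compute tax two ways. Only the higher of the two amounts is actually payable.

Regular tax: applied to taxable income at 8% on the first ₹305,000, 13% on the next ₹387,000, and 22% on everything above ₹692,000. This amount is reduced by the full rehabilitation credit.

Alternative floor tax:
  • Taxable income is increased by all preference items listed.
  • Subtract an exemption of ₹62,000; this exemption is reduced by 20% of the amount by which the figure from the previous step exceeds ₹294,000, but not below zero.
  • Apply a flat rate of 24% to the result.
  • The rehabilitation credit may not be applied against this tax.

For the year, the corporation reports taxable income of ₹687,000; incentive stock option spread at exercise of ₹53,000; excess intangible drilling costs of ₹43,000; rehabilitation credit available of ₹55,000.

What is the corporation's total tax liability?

Alternative floor tax:
  Adjusted income: ₹687,000 + ₹53,000 + ₹43,000 = ₹783,000
  Exemption: 20% × (₹783,000 − ₹294,000) = ₹97,800 ≥ ₹62,000, so the exemption is fully phased out
  Base: ₹783,000 − ₹0 = ₹783,000
  ₹783,000 × 24% = ₹187,920

Regular tax:
  ₹305,000 × 8% = ₹24,400
  ₹382,000 × 13% = ₹49,660
  → ₹74,060
  Less rehabilitation credit ₹55,000 → ₹19,060

₹187,920 > ₹19,060, so the alternative floor tax is the binding amount.

₹187,920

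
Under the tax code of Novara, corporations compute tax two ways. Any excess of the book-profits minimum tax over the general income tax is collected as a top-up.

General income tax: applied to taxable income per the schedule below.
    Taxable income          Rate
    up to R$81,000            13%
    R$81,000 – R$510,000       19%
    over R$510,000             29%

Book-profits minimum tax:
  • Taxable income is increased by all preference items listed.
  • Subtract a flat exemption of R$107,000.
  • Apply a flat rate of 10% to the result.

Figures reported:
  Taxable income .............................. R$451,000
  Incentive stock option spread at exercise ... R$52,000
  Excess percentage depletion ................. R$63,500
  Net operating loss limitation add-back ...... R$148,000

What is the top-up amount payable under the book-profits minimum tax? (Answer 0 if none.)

General income tax:
  R$81,000 × 13% = R$10,530
  R$370,000 × 19% = R$70,300
  → R$80,830

Book-profits minimum tax:
  Adjusted income: R$451,000 + R$52,000 + R$63,500 + R$148,000 = R$714,500
  Less exemption R$107,000 → base R$607,500
  R$607,500 × 10% = R$60,750

R$60,750 ≤ R$80,830, so no add-on is due.

R$0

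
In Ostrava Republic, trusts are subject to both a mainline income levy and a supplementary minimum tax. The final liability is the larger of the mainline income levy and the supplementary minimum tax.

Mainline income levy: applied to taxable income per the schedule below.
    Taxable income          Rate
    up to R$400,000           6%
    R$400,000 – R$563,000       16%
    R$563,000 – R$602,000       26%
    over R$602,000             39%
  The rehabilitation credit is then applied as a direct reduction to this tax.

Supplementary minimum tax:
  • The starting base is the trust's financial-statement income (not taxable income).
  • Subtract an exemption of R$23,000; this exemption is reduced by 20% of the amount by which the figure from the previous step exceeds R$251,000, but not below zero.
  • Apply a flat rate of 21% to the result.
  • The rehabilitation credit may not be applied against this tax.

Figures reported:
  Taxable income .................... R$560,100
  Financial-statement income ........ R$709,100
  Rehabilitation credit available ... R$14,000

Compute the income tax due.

Mainline income levy:
  R$400,000 × 6% = R$24,000
  R$160,100 × 16% = R$25,616
  → R$49,616
  Less rehabilitation credit R$14,000 → R$35,616

Supplementary minimum tax:
  Base (financial-statement income): R$709,100
  Exemption: 20% × (R$709,100 − R$251,000) = R$91,620 ≥ R$23,000, so the exemption is fully phased out
  Base: R$709,100 − R$0 = R$709,100
  R$709,100 × 21% = R$148,911

R$148,911 > R$35,616, so the supplementary minimum tax is the binding amount.

R$148,911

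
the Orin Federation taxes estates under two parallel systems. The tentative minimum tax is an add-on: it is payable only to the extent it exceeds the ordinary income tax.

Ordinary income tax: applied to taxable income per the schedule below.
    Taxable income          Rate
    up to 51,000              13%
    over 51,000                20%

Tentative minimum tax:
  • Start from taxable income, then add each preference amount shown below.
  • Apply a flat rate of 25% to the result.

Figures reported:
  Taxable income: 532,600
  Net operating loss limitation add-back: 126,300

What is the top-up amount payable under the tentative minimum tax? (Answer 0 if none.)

61,775

Ordinary income tax:
  51,000 × 13% = 6,630
  481,600 × 20% = 96,320
  → 102,950

Tentative minimum tax:
  Adjusted income: 532,600 + 126,300 = 658,900
  658,900 × 25% = 164,725

Excess of tentative minimum tax over ordinary income tax: 164,725 − 102,950 = 61,775.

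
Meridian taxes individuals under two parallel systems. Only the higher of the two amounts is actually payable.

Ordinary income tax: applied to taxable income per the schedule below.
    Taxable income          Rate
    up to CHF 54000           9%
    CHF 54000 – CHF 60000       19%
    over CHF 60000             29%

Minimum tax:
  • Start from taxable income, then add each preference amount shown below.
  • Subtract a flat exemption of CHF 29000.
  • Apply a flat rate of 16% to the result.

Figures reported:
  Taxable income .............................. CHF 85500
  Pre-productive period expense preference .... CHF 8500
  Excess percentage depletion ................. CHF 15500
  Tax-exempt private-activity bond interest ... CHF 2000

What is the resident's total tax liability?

Ordinary income tax:
  CHF 54000 × 9% = CHF 4860
  CHF 6000 × 19% = CHF 1140
  CHF 25500 × 29% = CHF 7395
  → CHF 13395

Minimum tax:
  Adjusted income: CHF 85500 + CHF 8500 + CHF 15500 + CHF 2000 = CHF 111500
  Less exemption CHF 29000 → base CHF 82500
  CHF 82500 × 16% = CHF 13200

CHF 13395 > CHF 13200, so the ordinary income tax governs.

CHF 13395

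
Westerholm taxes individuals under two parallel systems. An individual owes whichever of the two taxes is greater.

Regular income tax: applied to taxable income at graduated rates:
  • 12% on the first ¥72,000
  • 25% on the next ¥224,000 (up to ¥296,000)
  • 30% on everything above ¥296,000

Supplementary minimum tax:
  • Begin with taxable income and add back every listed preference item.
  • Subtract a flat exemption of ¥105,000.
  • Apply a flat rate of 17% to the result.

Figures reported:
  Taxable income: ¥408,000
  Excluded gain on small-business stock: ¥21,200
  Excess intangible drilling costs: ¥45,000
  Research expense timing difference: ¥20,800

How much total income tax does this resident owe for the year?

¥98,240

Regular income tax:
  ¥72,000 × 12% = ¥8,640
  ¥224,000 × 25% = ¥56,000
  ¥112,000 × 30% = ¥33,600
  → ¥98,240

Supplementary minimum tax:
  Adjusted income: ¥408,000 + ¥21,200 + ¥45,000 + ¥20,800 = ¥495,000
  Less exemption ¥105,000 → base ¥390,000
  ¥390,000 × 17% = ¥66,300

¥98,240 > ¥66,300, so the regular income tax governs.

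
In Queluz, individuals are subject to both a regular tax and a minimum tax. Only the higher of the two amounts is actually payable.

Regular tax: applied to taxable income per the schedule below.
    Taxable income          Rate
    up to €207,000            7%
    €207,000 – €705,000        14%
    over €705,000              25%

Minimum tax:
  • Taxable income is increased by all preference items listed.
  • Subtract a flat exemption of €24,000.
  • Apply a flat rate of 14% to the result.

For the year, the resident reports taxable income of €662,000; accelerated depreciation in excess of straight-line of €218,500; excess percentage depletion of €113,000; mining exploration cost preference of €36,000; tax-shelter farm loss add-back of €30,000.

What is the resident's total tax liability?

€144,970

Minimum tax:
  Adjusted income: €662,000 + €218,500 + €113,000 + €36,000 + €30,000 = €1,059,500
  Less exemption €24,000 → base €1,035,500
  €1,035,500 × 14% = €144,970

Regular tax:
  €207,000 × 7% = €14,490
  €455,000 × 14% = €63,700
  → €78,190

€144,970 > €78,190, so the minimum tax is the binding amount.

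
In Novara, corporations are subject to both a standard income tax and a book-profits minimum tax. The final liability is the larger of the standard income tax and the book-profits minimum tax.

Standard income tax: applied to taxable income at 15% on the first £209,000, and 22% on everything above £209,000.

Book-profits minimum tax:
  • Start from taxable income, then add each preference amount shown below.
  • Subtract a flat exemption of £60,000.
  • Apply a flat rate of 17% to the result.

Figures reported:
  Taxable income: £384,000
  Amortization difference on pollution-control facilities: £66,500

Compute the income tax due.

£69,850

Book-profits minimum tax:
  Adjusted income: £384,000 + £66,500 = £450,500
  Less exemption £60,000 → base £390,500
  £390,500 × 17% = £66,385

Standard income tax:
  £209,000 × 15% = £31,350
  £175,000 × 22% = £38,500
  → £69,850

£69,850 > £66,385, so the standard income tax governs.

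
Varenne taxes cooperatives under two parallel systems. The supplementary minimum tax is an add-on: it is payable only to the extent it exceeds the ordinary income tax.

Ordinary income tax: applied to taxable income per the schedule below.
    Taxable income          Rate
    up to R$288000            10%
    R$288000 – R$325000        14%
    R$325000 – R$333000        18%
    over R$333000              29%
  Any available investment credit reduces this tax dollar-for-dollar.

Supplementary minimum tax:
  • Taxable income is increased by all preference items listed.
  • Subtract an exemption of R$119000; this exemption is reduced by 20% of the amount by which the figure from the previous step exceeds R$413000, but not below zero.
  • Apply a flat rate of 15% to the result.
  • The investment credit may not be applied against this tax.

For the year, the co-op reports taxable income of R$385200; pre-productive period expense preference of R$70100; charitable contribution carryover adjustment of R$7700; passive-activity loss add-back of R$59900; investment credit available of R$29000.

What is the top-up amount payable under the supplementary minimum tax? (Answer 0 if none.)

Ordinary income tax:
  R$288000 × 10% = R$28800
  R$37000 × 14% = R$5180
  R$8000 × 18% = R$1440
  R$52200 × 29% = R$15138
  → R$50558
  Less investment credit R$29000 → R$21558

Supplementary minimum tax:
  Adjusted income: R$385200 + R$70100 + R$7700 + R$59900 = R$522900
  Exemption: R$119000 − 20% × (R$522900 − R$413000) = R$119000 − R$21980 = R$97020
  Base: R$522900 − R$97020 = R$425880
  R$425880 × 15% = R$63882

Excess of supplementary minimum tax over ordinary income tax: R$63882 − R$21558 = R$42324.

R$42324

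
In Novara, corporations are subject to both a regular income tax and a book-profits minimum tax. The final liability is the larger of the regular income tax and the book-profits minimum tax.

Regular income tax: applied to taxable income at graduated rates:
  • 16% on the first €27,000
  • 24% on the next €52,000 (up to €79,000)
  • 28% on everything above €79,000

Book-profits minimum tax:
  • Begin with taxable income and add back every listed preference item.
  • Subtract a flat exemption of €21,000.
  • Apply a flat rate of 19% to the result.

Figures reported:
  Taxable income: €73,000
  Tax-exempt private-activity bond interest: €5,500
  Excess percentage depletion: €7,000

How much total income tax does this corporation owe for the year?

€15,360

Book-profits minimum tax:
  Adjusted income: €73,000 + €5,500 + €7,000 = €85,500
  Less exemption €21,000 → base €64,500
  €64,500 × 19% = €12,255

Regular income tax:
  €27,000 × 16% = €4,320
  €46,000 × 24% = €11,040
  → €15,360

€15,360 > €12,255, so the regular income tax governs.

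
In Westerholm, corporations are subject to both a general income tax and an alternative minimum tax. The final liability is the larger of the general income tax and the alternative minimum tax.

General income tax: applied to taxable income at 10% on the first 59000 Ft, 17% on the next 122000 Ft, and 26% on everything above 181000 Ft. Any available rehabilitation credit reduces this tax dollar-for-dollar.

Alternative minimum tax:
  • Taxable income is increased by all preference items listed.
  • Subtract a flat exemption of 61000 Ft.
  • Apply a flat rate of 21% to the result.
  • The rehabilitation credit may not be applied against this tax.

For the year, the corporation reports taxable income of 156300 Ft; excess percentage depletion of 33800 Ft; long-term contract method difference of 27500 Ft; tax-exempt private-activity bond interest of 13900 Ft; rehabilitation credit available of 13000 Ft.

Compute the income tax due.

35805 Ft

General income tax:
  59000 Ft × 10% = 5900 Ft
  97300 Ft × 17% = 16541 Ft
  → 22441 Ft
  Less rehabilitation credit 13000 Ft → 9441 Ft

Alternative minimum tax:
  Adjusted income: 156300 Ft + 33800 Ft + 27500 Ft + 13900 Ft = 231500 Ft
  Less exemption 61000 Ft → base 170500 Ft
  170500 Ft × 21% = 35805 Ft

35805 Ft > 9441 Ft, so the alternative minimum tax is the binding amount.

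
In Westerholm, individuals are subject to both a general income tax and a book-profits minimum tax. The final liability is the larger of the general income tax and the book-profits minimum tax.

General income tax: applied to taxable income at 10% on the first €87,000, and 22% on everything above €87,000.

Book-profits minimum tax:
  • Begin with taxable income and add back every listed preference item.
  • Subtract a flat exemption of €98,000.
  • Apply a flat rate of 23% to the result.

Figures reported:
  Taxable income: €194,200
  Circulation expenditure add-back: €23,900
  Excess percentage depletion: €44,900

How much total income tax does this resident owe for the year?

€37,950

Book-profits minimum tax:
  Adjusted income: €194,200 + €23,900 + €44,900 = €263,000
  Less exemption €98,000 → base €165,000
  €165,000 × 23% = €37,950

General income tax:
  €87,000 × 10% = €8,700
  €107,200 × 22% = €23,584
  → €32,284

€37,950 > €32,284, so the book-profits minimum tax is the binding amount.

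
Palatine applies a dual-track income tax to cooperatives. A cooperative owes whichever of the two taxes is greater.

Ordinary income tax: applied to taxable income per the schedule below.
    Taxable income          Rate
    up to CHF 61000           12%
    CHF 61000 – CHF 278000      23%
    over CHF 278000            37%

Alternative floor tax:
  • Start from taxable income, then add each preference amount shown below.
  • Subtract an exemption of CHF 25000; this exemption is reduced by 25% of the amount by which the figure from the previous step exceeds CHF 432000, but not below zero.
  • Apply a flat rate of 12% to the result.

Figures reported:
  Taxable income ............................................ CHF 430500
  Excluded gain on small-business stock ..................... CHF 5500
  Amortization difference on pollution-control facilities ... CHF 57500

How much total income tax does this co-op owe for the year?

Ordinary income tax:
  CHF 61000 × 12% = CHF 7320
  CHF 217000 × 23% = CHF 49910
  CHF 152500 × 37% = CHF 56425
  → CHF 113655

Alternative floor tax:
  Adjusted income: CHF 430500 + CHF 5500 + CHF 57500 = CHF 493500
  Exemption: CHF 25000 − 25% × (CHF 493500 − CHF 432000) = CHF 25000 − CHF 15375 = CHF 9625
  Base: CHF 493500 − CHF 9625 = CHF 483875
  CHF 483875 × 12% = CHF 58065

CHF 113655 > CHF 58065, so the ordinary income tax governs.

CHF 113655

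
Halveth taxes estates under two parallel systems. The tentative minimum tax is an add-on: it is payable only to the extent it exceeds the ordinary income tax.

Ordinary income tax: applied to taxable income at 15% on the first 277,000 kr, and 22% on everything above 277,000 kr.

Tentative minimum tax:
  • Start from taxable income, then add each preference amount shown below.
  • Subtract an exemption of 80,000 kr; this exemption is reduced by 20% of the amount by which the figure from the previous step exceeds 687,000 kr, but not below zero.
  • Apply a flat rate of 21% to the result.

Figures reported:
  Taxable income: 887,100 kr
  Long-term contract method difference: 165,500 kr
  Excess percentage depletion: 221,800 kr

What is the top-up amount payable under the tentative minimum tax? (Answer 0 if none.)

Tentative minimum tax:
  Adjusted income: 887,100 kr + 165,500 kr + 221,800 kr = 1,274,400 kr
  Exemption: 20% × (1,274,400 kr − 687,000 kr) = 117,480 kr ≥ 80,000 kr, so the exemption is fully phased out
  Base: 1,274,400 kr − 0 kr = 1,274,400 kr
  1,274,400 kr × 21% = 267,624 kr

Ordinary income tax:
  277,000 kr × 15% = 41,550 kr
  610,100 kr × 22% = 134,222 kr
  → 175,772 kr

Excess of tentative minimum tax over ordinary income tax: 267,624 kr − 175,772 kr = 91,852 kr.

91,852 kr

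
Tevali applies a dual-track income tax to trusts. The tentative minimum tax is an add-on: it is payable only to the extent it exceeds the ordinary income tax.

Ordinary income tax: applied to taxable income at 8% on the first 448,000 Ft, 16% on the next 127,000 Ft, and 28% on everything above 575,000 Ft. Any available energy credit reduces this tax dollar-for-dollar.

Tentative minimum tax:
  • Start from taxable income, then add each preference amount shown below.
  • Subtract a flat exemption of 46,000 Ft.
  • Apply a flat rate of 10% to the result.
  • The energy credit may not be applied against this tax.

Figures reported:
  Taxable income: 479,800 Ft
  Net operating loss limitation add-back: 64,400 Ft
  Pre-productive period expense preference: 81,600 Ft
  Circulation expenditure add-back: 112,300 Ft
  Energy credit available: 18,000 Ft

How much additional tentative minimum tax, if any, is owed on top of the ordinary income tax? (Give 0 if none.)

Tentative minimum tax:
  Adjusted income: 479,800 Ft + 64,400 Ft + 81,600 Ft + 112,300 Ft = 738,100 Ft
  Less exemption 46,000 Ft → base 692,100 Ft
  692,100 Ft × 10% = 69,210 Ft

Ordinary income tax:
  448,000 Ft × 8% = 35,840 Ft
  31,800 Ft × 16% = 5,088 Ft
  → 40,928 Ft
  Less energy credit 18,000 Ft → 22,928 Ft

Excess of tentative minimum tax over ordinary income tax: 69,210 Ft − 22,928 Ft = 46,282 Ft.

46,282 Ft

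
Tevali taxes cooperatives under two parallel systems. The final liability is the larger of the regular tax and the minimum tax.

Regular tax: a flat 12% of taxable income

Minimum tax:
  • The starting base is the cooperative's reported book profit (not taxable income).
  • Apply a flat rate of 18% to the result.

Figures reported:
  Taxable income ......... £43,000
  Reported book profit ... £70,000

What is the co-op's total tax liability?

Minimum tax:
  Base (reported book profit): £70,000
  £70,000 × 18% = £12,600

Regular tax:
  £43,000 × 12% = £5,160

£12,600 > £5,160, so the minimum tax is the binding amount.

£12,600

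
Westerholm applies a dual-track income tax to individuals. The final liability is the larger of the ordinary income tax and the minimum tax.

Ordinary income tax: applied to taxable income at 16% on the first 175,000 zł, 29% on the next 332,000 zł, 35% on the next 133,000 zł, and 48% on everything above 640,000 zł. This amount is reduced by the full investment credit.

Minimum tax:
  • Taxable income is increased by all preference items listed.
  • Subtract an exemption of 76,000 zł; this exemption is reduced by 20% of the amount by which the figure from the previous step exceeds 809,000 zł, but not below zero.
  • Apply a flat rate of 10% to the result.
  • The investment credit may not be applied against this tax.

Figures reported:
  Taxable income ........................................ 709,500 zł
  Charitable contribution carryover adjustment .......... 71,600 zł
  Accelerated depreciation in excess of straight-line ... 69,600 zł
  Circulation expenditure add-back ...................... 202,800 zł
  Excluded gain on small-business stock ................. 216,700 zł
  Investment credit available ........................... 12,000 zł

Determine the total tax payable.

192,190 zł

Ordinary income tax:
  175,000 zł × 16% = 28,000 zł
  332,000 zł × 29% = 96,280 zł
  133,000 zł × 35% = 46,550 zł
  69,500 zł × 48% = 33,360 zł
  → 204,190 zł
  Less investment credit 12,000 zł → 192,190 zł

Minimum tax:
  Adjusted income: 709,500 zł + 71,600 zł + 69,600 zł + 202,800 zł + 216,700 zł = 1,270,200 zł
  Exemption: 20% × (1,270,200 zł − 809,000 zł) = 92,240 zł ≥ 76,000 zł, so the exemption is fully phased out
  Base: 1,270,200 zł − 0 zł = 1,270,200 zł
  1,270,200 zł × 10% = 127,020 zł

192,190 zł > 127,020 zł, so the ordinary income tax governs.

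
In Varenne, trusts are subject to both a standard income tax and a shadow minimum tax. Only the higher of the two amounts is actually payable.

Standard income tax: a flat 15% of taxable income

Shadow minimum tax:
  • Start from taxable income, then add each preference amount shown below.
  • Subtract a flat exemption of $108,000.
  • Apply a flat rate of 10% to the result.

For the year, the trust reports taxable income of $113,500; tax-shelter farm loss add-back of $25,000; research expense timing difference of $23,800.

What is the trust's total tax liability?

Standard income tax:
  $113,500 × 15% = $17,025

Shadow minimum tax:
  Adjusted income: $113,500 + $25,000 + $23,800 = $162,300
  Less exemption $108,000 → base $54,300
  $54,300 × 10% = $5,430

$17,025 > $5,430, so the standard income tax governs.

$17,025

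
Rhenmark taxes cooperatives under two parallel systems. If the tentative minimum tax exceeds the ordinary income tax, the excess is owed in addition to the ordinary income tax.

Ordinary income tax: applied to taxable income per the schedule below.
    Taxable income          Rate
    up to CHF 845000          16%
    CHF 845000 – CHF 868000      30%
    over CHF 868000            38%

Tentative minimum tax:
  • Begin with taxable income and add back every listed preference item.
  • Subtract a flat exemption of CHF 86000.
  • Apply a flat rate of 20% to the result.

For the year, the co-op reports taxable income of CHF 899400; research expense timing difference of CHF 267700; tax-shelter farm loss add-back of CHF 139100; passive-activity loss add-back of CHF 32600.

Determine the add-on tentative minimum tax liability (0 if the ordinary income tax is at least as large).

Ordinary income tax:
  CHF 845000 × 16% = CHF 135200
  CHF 23000 × 30% = CHF 6900
  CHF 31400 × 38% = CHF 11932
  → CHF 154032

Tentative minimum tax:
  Adjusted income: CHF 899400 + CHF 267700 + CHF 139100 + CHF 32600 = CHF 1338800
  Less exemption CHF 86000 → base CHF 1252800
  CHF 1252800 × 20% = CHF 250560

Excess of tentative minimum tax over ordinary income tax: CHF 250560 − CHF 154032 = CHF 96528.

CHF 96528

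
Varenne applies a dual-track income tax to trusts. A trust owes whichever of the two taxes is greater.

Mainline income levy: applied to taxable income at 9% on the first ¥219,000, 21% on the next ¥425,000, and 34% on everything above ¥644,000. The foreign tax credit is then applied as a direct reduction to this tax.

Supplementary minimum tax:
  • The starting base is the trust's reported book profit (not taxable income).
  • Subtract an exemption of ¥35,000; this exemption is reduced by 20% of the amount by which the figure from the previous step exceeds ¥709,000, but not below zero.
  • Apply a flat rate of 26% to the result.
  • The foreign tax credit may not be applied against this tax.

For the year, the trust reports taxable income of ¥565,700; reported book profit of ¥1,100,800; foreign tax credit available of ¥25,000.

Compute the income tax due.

¥286,208

Mainline income levy:
  ¥219,000 × 9% = ¥19,710
  ¥346,700 × 21% = ¥72,807
  → ¥92,517
  Less foreign tax credit ¥25,000 → ¥67,517

Supplementary minimum tax:
  Base (reported book profit): ¥1,100,800
  Exemption: 20% × (¥1,100,800 − ¥709,000) = ¥78,360 ≥ ¥35,000, so the exemption is fully phased out
  Base: ¥1,100,800 − ¥0 = ¥1,100,800
  ¥1,100,800 × 26% = ¥286,208

¥286,208 > ¥67,517, so the supplementary minimum tax is the binding amount.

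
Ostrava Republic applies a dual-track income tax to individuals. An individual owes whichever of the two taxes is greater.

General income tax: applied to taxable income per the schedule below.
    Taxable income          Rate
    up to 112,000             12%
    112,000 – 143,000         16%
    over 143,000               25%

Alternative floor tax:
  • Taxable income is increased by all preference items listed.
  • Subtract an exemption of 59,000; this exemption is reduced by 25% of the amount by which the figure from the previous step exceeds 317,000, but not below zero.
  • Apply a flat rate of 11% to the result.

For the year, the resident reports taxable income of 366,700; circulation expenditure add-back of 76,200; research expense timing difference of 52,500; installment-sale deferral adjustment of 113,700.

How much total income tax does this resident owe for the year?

General income tax:
  112,000 × 12% = 13,440
  31,000 × 16% = 4,960
  223,700 × 25% = 55,925
  → 74,325

Alternative floor tax:
  Adjusted income: 366,700 + 76,200 + 52,500 + 113,700 = 609,100
  Exemption: 25% × (609,100 − 317,000) = 73,025 ≥ 59,000, so the exemption is fully phased out
  Base: 609,100 − 0 = 609,100
  609,100 × 11% = 67,001

74,325 > 67,001, so the general income tax governs.

74,325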